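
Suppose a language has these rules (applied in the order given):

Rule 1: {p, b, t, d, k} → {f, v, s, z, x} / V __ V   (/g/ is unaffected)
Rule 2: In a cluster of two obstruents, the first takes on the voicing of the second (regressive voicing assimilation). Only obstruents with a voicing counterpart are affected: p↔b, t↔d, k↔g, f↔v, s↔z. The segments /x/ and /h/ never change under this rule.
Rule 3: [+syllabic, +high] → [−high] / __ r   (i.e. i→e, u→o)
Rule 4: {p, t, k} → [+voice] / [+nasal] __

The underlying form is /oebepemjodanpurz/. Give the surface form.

oevefemjozanborz

Rule 1 (intervocalic spirantization): /b/ is a stop between vowels /e/ and /e/, so it spirantizes to the fricative [v]. /p/ is a stop between vowels /e/ and /e/, so it spirantizes to the fricative [f]. /d/ is a stop between vowels /o/ and /a/, so it spirantizes to the fricative [z]. /oebepemjodanpurz/ → oevefemjozanpurz.
Rule 2 (regressive voicing assimilation): no segment meets the environment; /oevefemjozanpurz/ is unchanged.
Rule 3 (pre-rhotic lowering): /u/ is a high vowel immediately before /r/, so it lowers to [o]. /oevefemjozanpurz/ → oevefemjozanporz.
Rule 4 (post-nasal voicing): /p/ is a voiceless stop immediately after the nasal /n/, so it voices to [b]. /oevefemjozanporz/ → oevefemjozanborz.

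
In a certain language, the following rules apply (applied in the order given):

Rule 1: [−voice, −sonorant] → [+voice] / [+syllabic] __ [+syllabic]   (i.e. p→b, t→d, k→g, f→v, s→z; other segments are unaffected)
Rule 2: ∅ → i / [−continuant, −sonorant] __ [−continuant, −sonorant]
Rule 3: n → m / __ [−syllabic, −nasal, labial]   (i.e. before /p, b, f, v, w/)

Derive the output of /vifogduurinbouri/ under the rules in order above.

Rule 1 (intervocalic voicing): /f/ is a voiceless obstruent between vowels /i/ and /o/, so it voices to [v]. /vifogduurinbouri/ → vivogduurinbouri.
Rule 2 (stop-cluster i-epenthesis): /g/ and /d/ form a stop–stop cluster, so [i] is inserted between them. /vivogduurinbouri/ → vivogiduurinbouri.
Rule 3 (nasal place assimilation): /n/ precedes the labial consonant /b/, so it assimilates in place to [m]. /vivogiduurinbouri/ → vivogiduurimbouri.

vivogiduurimbouri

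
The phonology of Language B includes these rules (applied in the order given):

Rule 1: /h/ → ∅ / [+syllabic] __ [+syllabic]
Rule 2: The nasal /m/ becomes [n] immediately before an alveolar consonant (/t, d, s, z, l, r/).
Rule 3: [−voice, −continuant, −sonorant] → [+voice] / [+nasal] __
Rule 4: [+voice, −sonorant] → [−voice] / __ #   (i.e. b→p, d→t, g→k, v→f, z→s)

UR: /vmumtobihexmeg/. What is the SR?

vmundobiexmek

Rule 1 (intervocalic h-deletion): /h/ occurs between vowels /i/ and /e/, so it deletes. /vmumtobihexmeg/ → vmumtobiexmeg.
Rule 2 (nasal place assimilation): /m/ precedes the alveolar consonant /t/, so it assimilates in place to [n]. /vmumtobiexmeg/ → vmuntobiexmeg.
Rule 3 (post-nasal voicing): /t/ is a voiceless stop immediately after the nasal /n/, so it voices to [d]. /vmuntobiexmeg/ → vmundobiexmeg.
Rule 4 (final devoicing): /g/ is a voiced obstruent in word-final position, so it devoices to [k]. /vmundobiexmeg/ → vmundobiexmek.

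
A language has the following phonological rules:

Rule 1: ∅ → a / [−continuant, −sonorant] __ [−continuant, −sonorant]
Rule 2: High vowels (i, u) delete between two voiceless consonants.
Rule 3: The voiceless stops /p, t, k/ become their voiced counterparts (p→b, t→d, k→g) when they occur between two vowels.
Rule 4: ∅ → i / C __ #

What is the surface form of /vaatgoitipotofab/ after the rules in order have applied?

Rule 1 (stop-cluster a-epenthesis): /t/ and /g/ form a stop–stop cluster, so [a] is inserted between them. /vaatgoitipotofab/ → vaatagoitipotofab.
Rule 2 (high vowel syncope): /i/ is a high vowel flanked by voiceless consonants /t/ and /p/, so it deletes. /vaatagoitipotofab/ → vaatagoitpotofab.
Rule 3 (intervocalic voicing): /t/ is a voiceless stop between vowels /a/ and /a/, so it voices to [d]. /t/ is a voiceless stop between vowels /o/ and /o/, so it voices to [d]. /vaatagoitpotofab/ → vaadagoitpodofab.
Rule 4 (final i-epenthesis): the form ends in the consonant /b/, so [i] is inserted word-finally. /vaadagoitpodofab/ → vaadagoitpodofabi.

vaadagoitpodofabi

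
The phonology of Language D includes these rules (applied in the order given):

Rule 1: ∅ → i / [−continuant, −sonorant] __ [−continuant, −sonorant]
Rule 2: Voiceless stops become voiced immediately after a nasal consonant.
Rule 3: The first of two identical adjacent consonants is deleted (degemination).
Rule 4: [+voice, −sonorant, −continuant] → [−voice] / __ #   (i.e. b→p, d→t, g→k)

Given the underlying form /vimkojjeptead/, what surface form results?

vimgojepiteat

Rule 1 (stop-cluster i-epenthesis): /p/ and /t/ form a stop–stop cluster, so [i] is inserted between them. /vimkojjeptead/ → vimkojjepitead.
Rule 2 (post-nasal voicing): /k/ is a voiceless stop immediately after the nasal /m/, so it voices to [g]. /vimkojjepitead/ → vimgojjepitead.
Rule 3 (degemination): /jj/ is a geminate; the first /j/ deletes. /vimgojjepitead/ → vimgojepitead.
Rule 4 (final devoicing): /d/ is a voiced stop in word-final position, so it devoices to [t]. /vimgojepitead/ → vimgojepiteat.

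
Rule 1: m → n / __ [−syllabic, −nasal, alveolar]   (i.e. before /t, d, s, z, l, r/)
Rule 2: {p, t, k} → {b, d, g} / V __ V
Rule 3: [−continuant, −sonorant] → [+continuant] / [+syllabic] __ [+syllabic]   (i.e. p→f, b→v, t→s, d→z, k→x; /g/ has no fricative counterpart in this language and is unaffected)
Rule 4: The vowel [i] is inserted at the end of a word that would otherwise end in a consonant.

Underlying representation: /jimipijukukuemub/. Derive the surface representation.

Rule 1 (nasal place assimilation): no segment meets the environment; /jimipijukukuemub/ is unchanged.
Rule 2 (intervocalic voicing): /p/ is a voiceless stop between vowels /i/ and /i/, so it voices to [b]. /k/ is a voiceless stop between vowels /u/ and /u/, so it voices to [g]. /k/ is a voiceless stop between vowels /u/ and /u/, so it voices to [g]. /jimipijukukuemub/ → jimibijuguguemub.
Rule 3 (intervocalic spirantization): /b/ is a stop between vowels /i/ and /i/, so it spirantizes to the fricative [v]. /jimibijuguguemub/ → jimivijuguguemub.
Rule 4 (final i-epenthesis): the form ends in the consonant /b/, so [i] is inserted word-finally. /jimivijuguguemub/ → jimivijuguguemubi.

jimivijuguguemubi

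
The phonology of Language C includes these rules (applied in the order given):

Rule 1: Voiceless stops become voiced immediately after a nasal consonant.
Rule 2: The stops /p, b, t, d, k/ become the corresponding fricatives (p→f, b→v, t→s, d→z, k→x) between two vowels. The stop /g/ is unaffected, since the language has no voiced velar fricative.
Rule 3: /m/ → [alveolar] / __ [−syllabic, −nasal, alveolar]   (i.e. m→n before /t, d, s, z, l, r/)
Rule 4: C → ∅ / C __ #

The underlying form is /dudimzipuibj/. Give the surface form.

duzinzifuib

Rule 1 (post-nasal voicing): no segment meets the environment; /dudimzipuibj/ is unchanged.
Rule 2 (intervocalic spirantization): /d/ is a stop between vowels /u/ and /i/, so it spirantizes to the fricative [z]. /p/ is a stop between vowels /i/ and /u/, so it spirantizes to the fricative [f]. /dudimzipuibj/ → duzimzifuibj.
Rule 3 (nasal place assimilation): /m/ precedes the alveolar consonant /z/, so it assimilates in place to [n]. /duzimzifuibj/ → duzinzifuibj.
Rule 4 (final cluster simplification): /j/ is the second consonant of a word-final cluster /bj/, so it deletes. /duzinzifuibj/ → duzinzifuib.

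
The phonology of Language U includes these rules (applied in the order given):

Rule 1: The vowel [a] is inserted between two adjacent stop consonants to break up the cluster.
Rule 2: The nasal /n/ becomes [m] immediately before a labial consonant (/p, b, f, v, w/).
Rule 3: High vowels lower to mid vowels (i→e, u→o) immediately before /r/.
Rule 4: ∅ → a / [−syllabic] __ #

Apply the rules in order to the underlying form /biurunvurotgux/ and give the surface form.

Rule 1 (stop-cluster a-epenthesis): /t/ and /g/ form a stop–stop cluster, so [a] is inserted between them. /biurunvurotgux/ → biurunvurotagux.
Rule 2 (nasal place assimilation): /n/ precedes the labial consonant /v/, so it assimilates in place to [m]. /biurunvurotagux/ → biurumvurotagux.
Rule 3 (pre-rhotic lowering): /u/ is a high vowel immediately before /r/, so it lowers to [o]. /u/ is a high vowel immediately before /r/, so it lowers to [o]. /biurumvurotagux/ → biorumvorotagux.
Rule 4 (final a-epenthesis): the form ends in the consonant /x/, so [a] is inserted word-finally. /biorumvorotagux/ → biorumvorotaguxa.

biorumvorotaguxa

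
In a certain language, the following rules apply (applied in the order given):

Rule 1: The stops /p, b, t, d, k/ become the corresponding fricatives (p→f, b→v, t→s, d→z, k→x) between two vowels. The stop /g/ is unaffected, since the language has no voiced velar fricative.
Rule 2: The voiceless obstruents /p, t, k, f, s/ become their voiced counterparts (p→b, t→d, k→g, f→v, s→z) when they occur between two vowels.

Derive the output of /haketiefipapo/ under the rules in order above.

haxezievivavo

Rule 1 (intervocalic spirantization): /k/ is a stop between vowels /a/ and /e/, so it spirantizes to the fricative [x]. /t/ is a stop between vowels /e/ and /i/, so it spirantizes to the fricative [s]. /p/ is a stop between vowels /i/ and /a/, so it spirantizes to the fricative [f]. /p/ is a stop between vowels /a/ and /o/, so it spirantizes to the fricative [f]. /haketiefipapo/ → haxesiefifafo.
Rule 2 (intervocalic voicing): /s/ is a voiceless obstruent between vowels /e/ and /i/, so it voices to [z]. /f/ is a voiceless obstruent between vowels /e/ and /i/, so it voices to [v]. /f/ is a voiceless obstruent between vowels /i/ and /a/, so it voices to [v]. /f/ is a voiceless obstruent between vowels /a/ and /o/, so it voices to [v]. /haxesiefifafo/ → haxezievivavo.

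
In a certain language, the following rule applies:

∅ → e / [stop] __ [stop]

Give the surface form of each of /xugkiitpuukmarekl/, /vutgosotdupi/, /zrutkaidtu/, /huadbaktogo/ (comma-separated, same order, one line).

xugekiitepuukmarekl, vutegosotedupi, zrutekaidetu, huadebaketogo

/xugkiitpuukmarekl/: /g/ and /k/ form a stop–stop cluster, so [e] is inserted between them. /t/ and /p/ form a stop–stop cluster, so [e] is inserted between them. → [xugekiitepuukmarekl].
/vutgosotdupi/: /t/ and /g/ form a stop–stop cluster, so [e] is inserted between them. /t/ and /d/ form a stop–stop cluster, so [e] is inserted between them. → [vutegosotedupi].
/zrutkaidtu/: /t/ and /k/ form a stop–stop cluster, so [e] is inserted between them. /d/ and /t/ form a stop–stop cluster, so [e] is inserted between them. → [zrutekaidetu].
/huadbaktogo/: /d/ and /b/ form a stop–stop cluster, so [e] is inserted between them. /k/ and /t/ form a stop–stop cluster, so [e] is inserted between them. → [huadebaketogo].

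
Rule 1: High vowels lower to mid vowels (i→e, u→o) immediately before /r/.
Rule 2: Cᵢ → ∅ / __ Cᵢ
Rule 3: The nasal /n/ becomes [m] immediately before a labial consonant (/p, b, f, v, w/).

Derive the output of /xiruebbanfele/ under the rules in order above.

xeruebamfele

Rule 1 (pre-rhotic lowering): /i/ is a high vowel immediately before /r/, so it lowers to [e]. /xiruebbanfele/ → xeruebbanfele.
Rule 2 (degemination): /bb/ is a geminate; the first /b/ deletes. /xeruebbanfele/ → xeruebanfele.
Rule 3 (nasal place assimilation): /n/ precedes the labial consonant /f/, so it assimilates in place to [m]. /xeruebanfele/ → xeruebamfele.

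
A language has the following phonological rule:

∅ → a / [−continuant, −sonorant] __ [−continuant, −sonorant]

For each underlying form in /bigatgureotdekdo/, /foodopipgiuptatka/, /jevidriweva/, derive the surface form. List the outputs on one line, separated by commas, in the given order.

/bigatgureotdekdo/: /t/ and /g/ form a stop–stop cluster, so [a] is inserted between them. /t/ and /d/ form a stop–stop cluster, so [a] is inserted between them. /k/ and /d/ form a stop–stop cluster, so [a] is inserted between them. → [bigatagureotadekado].
/foodopipgiuptatka/: /p/ and /g/ form a stop–stop cluster, so [a] is inserted between them. /p/ and /t/ form a stop–stop cluster, so [a] is inserted between them. /t/ and /k/ form a stop–stop cluster, so [a] is inserted between them. → [foodopipagiupatataka].
/jevidriweva/: the rule's environment is not met; surfaces unchanged as [jevidriweva].

bigatagureotadekado, foodopipagiupatataka, jevidriweva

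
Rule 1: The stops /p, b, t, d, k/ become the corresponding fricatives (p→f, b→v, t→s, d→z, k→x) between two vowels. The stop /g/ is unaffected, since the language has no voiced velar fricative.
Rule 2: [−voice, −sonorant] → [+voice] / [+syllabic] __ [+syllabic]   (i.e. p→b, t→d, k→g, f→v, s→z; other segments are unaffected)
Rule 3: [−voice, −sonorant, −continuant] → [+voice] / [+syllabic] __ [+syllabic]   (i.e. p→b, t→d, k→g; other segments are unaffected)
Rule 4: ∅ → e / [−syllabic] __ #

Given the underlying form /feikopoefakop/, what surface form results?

Rule 1 (intervocalic spirantization): /k/ is a stop between vowels /i/ and /o/, so it spirantizes to the fricative [x]. /p/ is a stop between vowels /o/ and /o/, so it spirantizes to the fricative [f]. /k/ is a stop between vowels /a/ and /o/, so it spirantizes to the fricative [x]. /feikopoefakop/ → feixofoefaxop.
Rule 2 (intervocalic voicing): /f/ is a voiceless obstruent between vowels /o/ and /o/, so it voices to [v]. /f/ is a voiceless obstruent between vowels /e/ and /a/, so it voices to [v]. /feixofoefaxop/ → feixovoevaxop.
Rule 3 (intervocalic voicing): no segment meets the environment; /feixovoevaxop/ is unchanged.
Rule 4 (final e-epenthesis): the form ends in the consonant /p/, so [e] is inserted word-finally. /feixovoevaxop/ → feixovoevaxope.

feixovoevaxope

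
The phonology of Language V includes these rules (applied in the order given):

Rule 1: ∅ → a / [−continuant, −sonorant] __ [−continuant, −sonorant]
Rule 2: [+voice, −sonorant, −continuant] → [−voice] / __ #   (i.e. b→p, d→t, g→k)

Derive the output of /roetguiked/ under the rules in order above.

roetaguiket

Rule 1 (stop-cluster a-epenthesis): /t/ and /g/ form a stop–stop cluster, so [a] is inserted between them. /roetguiked/ → roetaguiked.
Rule 2 (final devoicing): /d/ is a voiced stop in word-final position, so it devoices to [t]. /roetaguiked/ → roetaguiket.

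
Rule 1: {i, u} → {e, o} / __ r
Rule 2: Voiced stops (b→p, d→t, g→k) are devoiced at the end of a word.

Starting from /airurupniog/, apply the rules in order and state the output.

aerorupniok

Rule 1 (pre-rhotic lowering): /i/ is a high vowel immediately before /r/, so it lowers to [e]. /u/ is a high vowel immediately before /r/, so it lowers to [o]. /airurupniog/ → aerorupniog.
Rule 2 (final devoicing): /g/ is a voiced stop in word-final position, so it devoices to [k]. /aerorupniog/ → aerorupniok.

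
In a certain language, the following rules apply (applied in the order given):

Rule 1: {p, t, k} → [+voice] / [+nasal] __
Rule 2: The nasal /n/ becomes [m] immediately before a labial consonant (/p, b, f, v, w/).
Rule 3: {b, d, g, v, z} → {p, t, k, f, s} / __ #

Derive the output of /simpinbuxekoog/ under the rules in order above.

Rule 1 (post-nasal voicing): /p/ is a voiceless stop immediately after the nasal /m/, so it voices to [b]. /simpinbuxekoog/ → simbinbuxekoog.
Rule 2 (nasal place assimilation): /n/ precedes the labial consonant /b/, so it assimilates in place to [m]. /simbinbuxekoog/ → simbimbuxekoog.
Rule 3 (final devoicing): /g/ is a voiced obstruent in word-final position, so it devoices to [k]. /simbimbuxekoog/ → simbimbuxekook.

simbimbuxekook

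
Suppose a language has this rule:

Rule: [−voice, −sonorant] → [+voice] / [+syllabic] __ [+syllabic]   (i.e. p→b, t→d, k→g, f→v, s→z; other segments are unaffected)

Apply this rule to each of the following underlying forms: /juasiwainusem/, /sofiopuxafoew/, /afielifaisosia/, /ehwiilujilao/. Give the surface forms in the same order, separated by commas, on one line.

juaziwainuzem, soviobuxavoew, avielivaizozia, ehwiilujilao

/juasiwainusem/: /s/ is a voiceless obstruent between vowels /a/ and /i/, so it voices to [z]. /s/ is a voiceless obstruent between vowels /u/ and /e/, so it voices to [z]. → [juaziwainuzem].
/sofiopuxafoew/: /f/ is a voiceless obstruent between vowels /o/ and /i/, so it voices to [v]. /p/ is a voiceless obstruent between vowels /o/ and /u/, so it voices to [b]. /f/ is a voiceless obstruent between vowels /a/ and /o/, so it voices to [v]. → [soviobuxavoew].
/afielifaisosia/: /f/ is a voiceless obstruent between vowels /a/ and /i/, so it voices to [v]. /f/ is a voiceless obstruent between vowels /i/ and /a/, so it voices to [v]. /s/ is a voiceless obstruent between vowels /i/ and /o/, so it voices to [z]. /s/ is a voiceless obstruent between vowels /o/ and /i/, so it voices to [z]. → [avielivaizozia].
/ehwiilujilao/: the rule's environment is not met; surfaces unchanged as [ehwiilujilao].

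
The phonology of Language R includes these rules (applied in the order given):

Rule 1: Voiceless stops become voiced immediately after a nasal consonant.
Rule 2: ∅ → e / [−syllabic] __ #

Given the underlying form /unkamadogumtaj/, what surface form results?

Rule 1 (post-nasal voicing): /k/ is a voiceless stop immediately after the nasal /n/, so it voices to [g]. /t/ is a voiceless stop immediately after the nasal /m/, so it voices to [d]. /unkamadogumtaj/ → ungamadogumdaj.
Rule 2 (final e-epenthesis): the form ends in the consonant /j/, so [e] is inserted word-finally. /ungamadogumdaj/ → ungamadogumdaje.

ungamadogumdaje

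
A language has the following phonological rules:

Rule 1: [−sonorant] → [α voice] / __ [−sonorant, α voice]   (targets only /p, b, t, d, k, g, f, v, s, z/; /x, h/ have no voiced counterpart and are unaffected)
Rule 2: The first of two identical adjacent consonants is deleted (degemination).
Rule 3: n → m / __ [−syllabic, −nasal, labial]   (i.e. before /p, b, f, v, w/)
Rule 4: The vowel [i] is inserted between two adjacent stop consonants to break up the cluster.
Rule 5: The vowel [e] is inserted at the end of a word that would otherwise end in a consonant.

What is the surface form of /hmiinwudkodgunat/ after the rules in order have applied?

Rule 1 (regressive voicing assimilation): /d/ precedes the voiceless obstruent /k/, so it devoices to [t] by assimilation. /hmiinwudkodgunat/ → hmiinwutkodgunat.
Rule 2 (degemination): no segment meets the environment; /hmiinwutkodgunat/ is unchanged.
Rule 3 (nasal place assimilation): /n/ precedes the labial consonant /w/, so it assimilates in place to [m]. /hmiinwutkodgunat/ → hmiimwutkodgunat.
Rule 4 (stop-cluster i-epenthesis): /t/ and /k/ form a stop–stop cluster, so [i] is inserted between them. /d/ and /g/ form a stop–stop cluster, so [i] is inserted between them. /hmiimwutkodgunat/ → hmiimwutikodigunat.
Rule 5 (final e-epenthesis): the form ends in the consonant /t/, so [e] is inserted word-finally. /hmiimwutikodigunat/ → hmiimwutikodigunate.

hmiimwutikodigunate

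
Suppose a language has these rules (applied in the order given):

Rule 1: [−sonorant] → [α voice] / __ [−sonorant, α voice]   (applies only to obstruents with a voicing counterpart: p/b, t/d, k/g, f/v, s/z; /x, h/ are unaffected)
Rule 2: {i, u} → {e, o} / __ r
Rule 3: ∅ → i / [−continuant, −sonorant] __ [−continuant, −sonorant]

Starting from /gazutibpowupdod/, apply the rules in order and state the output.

Rule 1 (regressive voicing assimilation): /b/ precedes the voiceless obstruent /p/, so it devoices to [p] by assimilation. /p/ precedes the voiced obstruent /d/, so it voices to [b] by assimilation. /gazutibpowupdod/ → gazutippowubdod.
Rule 2 (pre-rhotic lowering): no segment meets the environment; /gazutippowubdod/ is unchanged.
Rule 3 (stop-cluster i-epenthesis): /p/ and /p/ form a stop–stop cluster, so [i] is inserted between them. /b/ and /d/ form a stop–stop cluster, so [i] is inserted between them. /gazutippowubdod/ → gazutipipowubidod.

gazutipipowubidod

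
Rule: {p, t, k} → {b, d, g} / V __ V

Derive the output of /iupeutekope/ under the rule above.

iubeudegobe

/p/ is a voiceless stop between vowels /u/ and /e/, so it voices to [b].
/t/ is a voiceless stop between vowels /u/ and /e/, so it voices to [d].
/k/ is a voiceless stop between vowels /e/ and /o/, so it voices to [g].
/p/ is a voiceless stop between vowels /o/ and /e/, so it voices to [b].
Surface form: [iubeudegobe].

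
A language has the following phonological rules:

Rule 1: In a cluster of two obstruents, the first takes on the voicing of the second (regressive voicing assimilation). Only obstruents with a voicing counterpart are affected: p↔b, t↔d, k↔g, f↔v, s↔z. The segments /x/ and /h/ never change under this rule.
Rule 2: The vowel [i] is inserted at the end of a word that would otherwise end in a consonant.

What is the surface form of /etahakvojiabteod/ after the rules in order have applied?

Rule 1 (regressive voicing assimilation): /k/ precedes the voiced obstruent /v/, so it voices to [g] by assimilation. /b/ precedes the voiceless obstruent /t/, so it devoices to [p] by assimilation. /etahakvojiabteod/ → etahagvojiapteod.
Rule 2 (final i-epenthesis): the form ends in the consonant /d/, so [i] is inserted word-finally. /etahagvojiapteod/ → etahagvojiapteodi.

etahagvojiapteodi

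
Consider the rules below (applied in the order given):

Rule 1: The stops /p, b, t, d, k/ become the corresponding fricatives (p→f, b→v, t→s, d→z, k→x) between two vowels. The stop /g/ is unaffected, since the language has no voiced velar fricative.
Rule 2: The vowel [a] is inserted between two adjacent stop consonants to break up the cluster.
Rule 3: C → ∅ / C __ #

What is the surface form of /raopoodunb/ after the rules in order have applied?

raofoozun

Rule 1 (intervocalic spirantization): /p/ is a stop between vowels /o/ and /o/, so it spirantizes to the fricative [f]. /d/ is a stop between vowels /o/ and /u/, so it spirantizes to the fricative [z]. /raopoodunb/ → raofoozunb.
Rule 2 (stop-cluster a-epenthesis): no segment meets the environment; /raofoozunb/ is unchanged.
Rule 3 (final cluster simplification): /b/ is the second consonant of a word-final cluster /nb/, so it deletes. /raofoozunb/ → raofoozun.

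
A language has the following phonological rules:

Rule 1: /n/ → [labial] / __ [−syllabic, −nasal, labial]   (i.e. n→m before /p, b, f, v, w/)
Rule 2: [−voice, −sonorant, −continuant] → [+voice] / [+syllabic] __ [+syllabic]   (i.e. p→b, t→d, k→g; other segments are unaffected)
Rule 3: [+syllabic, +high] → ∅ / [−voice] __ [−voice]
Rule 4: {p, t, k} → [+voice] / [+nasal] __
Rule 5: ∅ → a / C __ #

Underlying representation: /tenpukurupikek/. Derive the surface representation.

Rule 1 (nasal place assimilation): /n/ precedes the labial consonant /p/, so it assimilates in place to [m]. /tenpukurupikek/ → tempukurupikek.
Rule 2 (intervocalic voicing): /k/ is a voiceless stop between vowels /u/ and /u/, so it voices to [g]. /p/ is a voiceless stop between vowels /u/ and /i/, so it voices to [b]. /k/ is a voiceless stop between vowels /i/ and /e/, so it voices to [g]. /tempukurupikek/ → tempugurubigek.
Rule 3 (high vowel syncope): no segment meets the environment; /tempugurubigek/ is unchanged.
Rule 4 (post-nasal voicing): /p/ is a voiceless stop immediately after the nasal /m/, so it voices to [b]. /tempugurubigek/ → tembugurubigek.
Rule 5 (final a-epenthesis): the form ends in the consonant /k/, so [a] is inserted word-finally. /tembugurubigek/ → tembugurubigeka.

tembugurubigeka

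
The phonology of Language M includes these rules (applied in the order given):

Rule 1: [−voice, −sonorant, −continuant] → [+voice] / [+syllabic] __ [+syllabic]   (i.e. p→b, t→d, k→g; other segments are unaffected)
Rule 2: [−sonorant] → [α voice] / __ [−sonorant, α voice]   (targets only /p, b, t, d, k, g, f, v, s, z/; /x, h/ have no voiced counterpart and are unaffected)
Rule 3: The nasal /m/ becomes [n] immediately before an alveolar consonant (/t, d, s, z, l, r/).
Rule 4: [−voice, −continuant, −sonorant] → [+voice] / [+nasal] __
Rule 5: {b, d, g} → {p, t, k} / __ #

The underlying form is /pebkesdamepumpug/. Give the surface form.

pepkezdamebumbuk

Rule 1 (intervocalic voicing): /p/ is a voiceless stop between vowels /e/ and /u/, so it voices to [b]. /pebkesdamepumpug/ → pebkesdamebumpug.
Rule 2 (regressive voicing assimilation): /b/ precedes the voiceless obstruent /k/, so it devoices to [p] by assimilation. /s/ precedes the voiced obstruent /d/, so it voices to [z] by assimilation. /pebkesdamebumpug/ → pepkezdamebumpug.
Rule 3 (nasal place assimilation): no segment meets the environment; /pepkezdamebumpug/ is unchanged.
Rule 4 (post-nasal voicing): /p/ is a voiceless stop immediately after the nasal /m/, so it voices to [b]. /pepkezdamebumpug/ → pepkezdamebumbug.
Rule 5 (final devoicing): /g/ is a voiced stop in word-final position, so it devoices to [k]. /pepkezdamebumbug/ → pepkezdamebumbuk.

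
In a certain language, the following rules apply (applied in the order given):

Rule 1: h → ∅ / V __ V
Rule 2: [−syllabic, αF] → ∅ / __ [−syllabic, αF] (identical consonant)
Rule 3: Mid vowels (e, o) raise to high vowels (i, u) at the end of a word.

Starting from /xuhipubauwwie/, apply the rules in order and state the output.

xuipubauwii

Rule 1 (intervocalic h-deletion): /h/ occurs between vowels /u/ and /i/, so it deletes. /xuhipubauwwie/ → xuipubauwwie.
Rule 2 (degemination): /ww/ is a geminate; the first /w/ deletes. /xuipubauwwie/ → xuipubauwie.
Rule 3 (final vowel raising): /e/ is a mid vowel in word-final position, so it raises to [i]. /xuipubauwie/ → xuipubauwii.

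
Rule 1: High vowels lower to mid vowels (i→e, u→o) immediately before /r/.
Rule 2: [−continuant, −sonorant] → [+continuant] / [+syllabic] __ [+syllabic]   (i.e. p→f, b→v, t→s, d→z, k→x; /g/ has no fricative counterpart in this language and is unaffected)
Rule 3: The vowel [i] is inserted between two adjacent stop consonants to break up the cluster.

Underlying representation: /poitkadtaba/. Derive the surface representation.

poitikaditava

Rule 1 (pre-rhotic lowering): no segment meets the environment; /poitkadtaba/ is unchanged.
Rule 2 (intervocalic spirantization): /b/ is a stop between vowels /a/ and /a/, so it spirantizes to the fricative [v]. /poitkadtaba/ → poitkadtava.
Rule 3 (stop-cluster i-epenthesis): /t/ and /k/ form a stop–stop cluster, so [i] is inserted between them. /d/ and /t/ form a stop–stop cluster, so [i] is inserted between them. /poitkadtava/ → poitikaditava.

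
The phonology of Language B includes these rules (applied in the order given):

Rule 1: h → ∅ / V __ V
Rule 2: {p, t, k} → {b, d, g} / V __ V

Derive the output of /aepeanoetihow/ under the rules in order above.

aebeanoediow

Rule 1 (intervocalic h-deletion): /h/ occurs between vowels /i/ and /o/, so it deletes. /aepeanoetihow/ → aepeanoetiow.
Rule 2 (intervocalic voicing): /p/ is a voiceless stop between vowels /e/ and /e/, so it voices to [b]. /t/ is a voiceless stop between vowels /e/ and /i/, so it voices to [d]. /aepeanoetiow/ → aebeanoediow.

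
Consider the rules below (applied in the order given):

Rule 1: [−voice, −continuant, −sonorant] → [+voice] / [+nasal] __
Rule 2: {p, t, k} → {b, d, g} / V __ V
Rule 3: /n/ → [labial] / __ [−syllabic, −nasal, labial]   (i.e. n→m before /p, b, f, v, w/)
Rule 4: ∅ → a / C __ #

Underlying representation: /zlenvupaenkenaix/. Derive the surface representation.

Rule 1 (post-nasal voicing): /k/ is a voiceless stop immediately after the nasal /n/, so it voices to [g]. /zlenvupaenkenaix/ → zlenvupaengenaix.
Rule 2 (intervocalic voicing): /p/ is a voiceless stop between vowels /u/ and /a/, so it voices to [b]. /zlenvupaengenaix/ → zlenvubaengenaix.
Rule 3 (nasal place assimilation): /n/ precedes the labial consonant /v/, so it assimilates in place to [m]. /zlenvubaengenaix/ → zlemvubaengenaix.
Rule 4 (final a-epenthesis): the form ends in the consonant /x/, so [a] is inserted word-finally. /zlemvubaengenaix/ → zlemvubaengenaixa.

zlemvubaengenaixa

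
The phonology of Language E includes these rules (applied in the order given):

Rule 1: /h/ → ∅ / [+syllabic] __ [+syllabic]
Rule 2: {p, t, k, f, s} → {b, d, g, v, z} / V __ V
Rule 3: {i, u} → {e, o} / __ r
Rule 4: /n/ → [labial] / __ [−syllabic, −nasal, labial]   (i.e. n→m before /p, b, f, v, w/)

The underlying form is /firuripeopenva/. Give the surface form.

feroribeobemva

Rule 1 (intervocalic h-deletion): no segment meets the environment; /firuripeopenva/ is unchanged.
Rule 2 (intervocalic voicing): /p/ is a voiceless obstruent between vowels /i/ and /e/, so it voices to [b]. /p/ is a voiceless obstruent between vowels /o/ and /e/, so it voices to [b]. /firuripeopenva/ → firuribeobenva.
Rule 3 (pre-rhotic lowering): /i/ is a high vowel immediately before /r/, so it lowers to [e]. /u/ is a high vowel immediately before /r/, so it lowers to [o]. /firuribeobenva/ → feroribeobenva.
Rule 4 (nasal place assimilation): /n/ precedes the labial consonant /v/, so it assimilates in place to [m]. /feroribeobenva/ → feroribeobemva.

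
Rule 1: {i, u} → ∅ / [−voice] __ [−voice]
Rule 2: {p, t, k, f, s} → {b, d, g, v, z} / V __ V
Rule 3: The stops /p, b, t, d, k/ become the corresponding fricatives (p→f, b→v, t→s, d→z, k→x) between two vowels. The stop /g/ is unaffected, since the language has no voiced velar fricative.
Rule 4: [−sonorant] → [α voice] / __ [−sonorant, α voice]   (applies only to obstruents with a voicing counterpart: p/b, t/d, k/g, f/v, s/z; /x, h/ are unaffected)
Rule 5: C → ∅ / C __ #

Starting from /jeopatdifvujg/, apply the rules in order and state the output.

Rule 1 (high vowel syncope): no segment meets the environment; /jeopatdifvujg/ is unchanged.
Rule 2 (intervocalic voicing): /p/ is a voiceless obstruent between vowels /o/ and /a/, so it voices to [b]. /jeopatdifvujg/ → jeobatdifvujg.
Rule 3 (intervocalic spirantization): /b/ is a stop between vowels /o/ and /a/, so it spirantizes to the fricative [v]. /jeobatdifvujg/ → jeovatdifvujg.
Rule 4 (regressive voicing assimilation): /t/ precedes the voiced obstruent /d/, so it voices to [d] by assimilation. /f/ precedes the voiced obstruent /v/, so it voices to [v] by assimilation. /jeovatdifvujg/ → jeovaddivvujg.
Rule 5 (final cluster simplification): /g/ is the second consonant of a word-final cluster /jg/, so it deletes. /jeovaddivvujg/ → jeovaddivvuj.

jeovaddivvuj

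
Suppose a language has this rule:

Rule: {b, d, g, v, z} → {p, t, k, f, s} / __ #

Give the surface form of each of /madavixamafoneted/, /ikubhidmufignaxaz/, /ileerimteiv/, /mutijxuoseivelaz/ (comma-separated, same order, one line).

/madavixamafoneted/: /d/ is a voiced obstruent in word-final position, so it devoices to [t]. → [madavixamafonetet].
/ikubhidmufignaxaz/: /z/ is a voiced obstruent in word-final position, so it devoices to [s]. → [ikubhidmufignaxas].
/ileerimteiv/: /v/ is a voiced obstruent in word-final position, so it devoices to [f]. → [ileerimteif].
/mutijxuoseivelaz/: /z/ is a voiced obstruent in word-final position, so it devoices to [s]. → [mutijxuoseivelas].

madavixamafonetet, ikubhidmufignaxas, ileerimteif, mutijxuoseivelas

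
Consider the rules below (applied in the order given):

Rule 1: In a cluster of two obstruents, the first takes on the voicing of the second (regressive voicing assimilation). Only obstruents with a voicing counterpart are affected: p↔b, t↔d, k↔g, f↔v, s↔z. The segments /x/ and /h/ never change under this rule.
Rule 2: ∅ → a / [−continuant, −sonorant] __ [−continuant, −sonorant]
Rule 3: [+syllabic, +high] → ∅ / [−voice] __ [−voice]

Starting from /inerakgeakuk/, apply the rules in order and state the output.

ineragageakk

Rule 1 (regressive voicing assimilation): /k/ precedes the voiced obstruent /g/, so it voices to [g] by assimilation. /inerakgeakuk/ → ineraggeakuk.
Rule 2 (stop-cluster a-epenthesis): /g/ and /g/ form a stop–stop cluster, so [a] is inserted between them. /ineraggeakuk/ → ineragageakuk.
Rule 3 (high vowel syncope): /u/ is a high vowel flanked by voiceless consonants /k/ and /k/, so it deletes. /ineragageakuk/ → ineragageakk.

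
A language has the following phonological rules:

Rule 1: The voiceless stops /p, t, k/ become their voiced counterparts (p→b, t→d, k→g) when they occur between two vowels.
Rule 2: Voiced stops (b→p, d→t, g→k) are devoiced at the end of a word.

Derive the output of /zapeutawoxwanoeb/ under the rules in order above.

Rule 1 (intervocalic voicing): /p/ is a voiceless stop between vowels /a/ and /e/, so it voices to [b]. /t/ is a voiceless stop between vowels /u/ and /a/, so it voices to [d]. /zapeutawoxwanoeb/ → zabeudawoxwanoeb.
Rule 2 (final devoicing): /b/ is a voiced stop in word-final position, so it devoices to [p]. /zabeudawoxwanoeb/ → zabeudawoxwanoep.

zabeudawoxwanoep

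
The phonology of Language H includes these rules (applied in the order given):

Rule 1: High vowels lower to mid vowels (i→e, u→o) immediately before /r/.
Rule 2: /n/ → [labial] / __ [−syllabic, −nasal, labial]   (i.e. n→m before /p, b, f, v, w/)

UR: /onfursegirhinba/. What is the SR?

omforsegerhimba

Rule 1 (pre-rhotic lowering): /u/ is a high vowel immediately before /r/, so it lowers to [o]. /i/ is a high vowel immediately before /r/, so it lowers to [e]. /onfursegirhinba/ → onforsegerhinba.
Rule 2 (nasal place assimilation): /n/ precedes the labial consonant /f/, so it assimilates in place to [m]. /n/ precedes the labial consonant /b/, so it assimilates in place to [m]. /onforsegerhinba/ → omforsegerhimba.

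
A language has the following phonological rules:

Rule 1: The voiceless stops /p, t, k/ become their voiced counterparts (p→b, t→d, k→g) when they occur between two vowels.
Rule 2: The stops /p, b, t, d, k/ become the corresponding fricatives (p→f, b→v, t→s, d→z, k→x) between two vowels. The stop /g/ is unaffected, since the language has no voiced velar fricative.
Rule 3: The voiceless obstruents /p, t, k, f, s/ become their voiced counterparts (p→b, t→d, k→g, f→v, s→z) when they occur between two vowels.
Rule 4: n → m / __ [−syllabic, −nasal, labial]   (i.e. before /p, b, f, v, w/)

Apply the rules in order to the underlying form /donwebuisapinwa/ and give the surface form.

Rule 1 (intervocalic voicing): /p/ is a voiceless stop between vowels /a/ and /i/, so it voices to [b]. /donwebuisapinwa/ → donwebuisabinwa.
Rule 2 (intervocalic spirantization): /b/ is a stop between vowels /e/ and /u/, so it spirantizes to the fricative [v]. /b/ is a stop between vowels /a/ and /i/, so it spirantizes to the fricative [v]. /donwebuisabinwa/ → donwevuisavinwa.
Rule 3 (intervocalic voicing): /s/ is a voiceless obstruent between vowels /i/ and /a/, so it voices to [z]. /donwevuisavinwa/ → donwevuizavinwa.
Rule 4 (nasal place assimilation): /n/ precedes the labial consonant /w/, so it assimilates in place to [m]. /n/ precedes the labial consonant /w/, so it assimilates in place to [m]. /donwevuizavinwa/ → domwevuizavimwa.

domwevuizavimwa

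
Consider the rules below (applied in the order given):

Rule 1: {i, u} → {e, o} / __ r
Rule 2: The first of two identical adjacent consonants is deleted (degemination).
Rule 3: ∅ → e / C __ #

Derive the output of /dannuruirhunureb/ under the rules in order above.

Rule 1 (pre-rhotic lowering): /u/ is a high vowel immediately before /r/, so it lowers to [o]. /i/ is a high vowel immediately before /r/, so it lowers to [e]. /u/ is a high vowel immediately before /r/, so it lowers to [o]. /dannuruirhunureb/ → dannoruerhunoreb.
Rule 2 (degemination): /nn/ is a geminate; the first /n/ deletes. /dannoruerhunoreb/ → danoruerhunoreb.
Rule 3 (final e-epenthesis): the form ends in the consonant /b/, so [e] is inserted word-finally. /danoruerhunoreb/ → danoruerhunorebe.

danoruerhunorebe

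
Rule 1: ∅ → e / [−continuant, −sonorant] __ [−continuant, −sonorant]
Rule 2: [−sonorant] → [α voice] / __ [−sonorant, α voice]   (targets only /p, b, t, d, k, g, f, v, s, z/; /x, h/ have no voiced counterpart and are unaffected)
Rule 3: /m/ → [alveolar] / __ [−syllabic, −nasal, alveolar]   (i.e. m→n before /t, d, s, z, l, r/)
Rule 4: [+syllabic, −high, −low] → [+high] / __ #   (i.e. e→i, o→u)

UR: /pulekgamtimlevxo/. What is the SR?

pulekegantinlefxu

Rule 1 (stop-cluster e-epenthesis): /k/ and /g/ form a stop–stop cluster, so [e] is inserted between them. /pulekgamtimlevxo/ → pulekegamtimlevxo.
Rule 2 (regressive voicing assimilation): /v/ precedes the voiceless obstruent /x/, so it devoices to [f] by assimilation. /pulekegamtimlevxo/ → pulekegamtimlefxo.
Rule 3 (nasal place assimilation): /m/ precedes the alveolar consonant /t/, so it assimilates in place to [n]. /m/ precedes the alveolar consonant /l/, so it assimilates in place to [n]. /pulekegamtimlefxo/ → pulekegantinlefxo.
Rule 4 (final vowel raising): /o/ is a mid vowel in word-final position, so it raises to [u]. /pulekegantinlefxo/ → pulekegantinlefxu.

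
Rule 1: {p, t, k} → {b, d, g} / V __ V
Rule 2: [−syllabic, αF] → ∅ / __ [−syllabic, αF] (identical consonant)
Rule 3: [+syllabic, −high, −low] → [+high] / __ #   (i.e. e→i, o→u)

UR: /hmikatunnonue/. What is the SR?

Rule 1 (intervocalic voicing): /k/ is a voiceless stop between vowels /i/ and /a/, so it voices to [g]. /t/ is a voiceless stop between vowels /a/ and /u/, so it voices to [d]. /hmikatunnonue/ → hmigadunnonue.
Rule 2 (degemination): /nn/ is a geminate; the first /n/ deletes. /hmigadunnonue/ → hmigadunonue.
Rule 3 (final vowel raising): /e/ is a mid vowel in word-final position, so it raises to [i]. /hmigadunonue/ → hmigadunonui.

hmigadunonui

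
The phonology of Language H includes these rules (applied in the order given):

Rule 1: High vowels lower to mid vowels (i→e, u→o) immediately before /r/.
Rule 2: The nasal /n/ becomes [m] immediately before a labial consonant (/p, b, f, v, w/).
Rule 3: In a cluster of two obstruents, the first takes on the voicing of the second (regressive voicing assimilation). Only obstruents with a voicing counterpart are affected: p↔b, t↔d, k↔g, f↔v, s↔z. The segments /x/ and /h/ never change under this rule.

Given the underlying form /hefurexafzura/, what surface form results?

heforexavzora

Rule 1 (pre-rhotic lowering): /u/ is a high vowel immediately before /r/, so it lowers to [o]. /u/ is a high vowel immediately before /r/, so it lowers to [o]. /hefurexafzura/ → heforexafzora.
Rule 2 (nasal place assimilation): no segment meets the environment; /heforexafzora/ is unchanged.
Rule 3 (regressive voicing assimilation): /f/ precedes the voiced obstruent /z/, so it voices to [v] by assimilation. /heforexafzora/ → heforexavzora.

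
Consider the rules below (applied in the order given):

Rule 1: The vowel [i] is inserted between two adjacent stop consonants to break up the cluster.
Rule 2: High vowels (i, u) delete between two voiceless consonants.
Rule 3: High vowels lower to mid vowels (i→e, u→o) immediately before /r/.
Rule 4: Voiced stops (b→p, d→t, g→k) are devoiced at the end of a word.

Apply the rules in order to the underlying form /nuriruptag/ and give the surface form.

noreruptak

Rule 1 (stop-cluster i-epenthesis): /p/ and /t/ form a stop–stop cluster, so [i] is inserted between them. /nuriruptag/ → nurirupitag.
Rule 2 (high vowel syncope): /i/ is a high vowel flanked by voiceless consonants /p/ and /t/, so it deletes. /nurirupitag/ → nuriruptag.
Rule 3 (pre-rhotic lowering): /u/ is a high vowel immediately before /r/, so it lowers to [o]. /i/ is a high vowel immediately before /r/, so it lowers to [e]. /nuriruptag/ → noreruptag.
Rule 4 (final devoicing): /g/ is a voiced stop in word-final position, so it devoices to [k]. /noreruptag/ → noreruptak.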